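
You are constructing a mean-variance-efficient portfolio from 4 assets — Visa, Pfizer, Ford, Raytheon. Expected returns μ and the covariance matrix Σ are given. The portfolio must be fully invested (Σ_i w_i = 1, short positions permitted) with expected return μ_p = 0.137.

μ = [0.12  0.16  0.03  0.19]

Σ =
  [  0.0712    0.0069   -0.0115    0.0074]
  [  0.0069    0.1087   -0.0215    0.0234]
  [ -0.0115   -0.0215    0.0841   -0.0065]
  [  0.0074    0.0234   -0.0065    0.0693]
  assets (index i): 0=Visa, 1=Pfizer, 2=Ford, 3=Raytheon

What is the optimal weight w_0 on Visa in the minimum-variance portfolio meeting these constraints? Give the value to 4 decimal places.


0.2567

u=Σ⁻¹μ = [1.5048  1.0800  1.0172  2.3118]
v=Σ⁻¹𝟙 = [14.7405  9.2096  17.1382  11.3537]
a=μᵀu=0.823121  b=𝟙ᵀu=5.913754  c=𝟙ᵀv=52.442051  D=ac−b²=8.193644
λ₁=(c·0.137−b)/D = (52.442051·0.137−5.913754)/8.193644 = 0.155097
λ₂=(a−b·0.137)/D = (0.823121−5.913754·0.137)/8.193644 = 0.001579
w* = 0.155097·u + 0.001579·v:
  w_0 = 0.155097·1.5048 + 0.001579·14.7405 = 0.2567  (Visa)
  w_1 = 0.155097·1.0800 + 0.001579·9.2096 = 0.1820  (Pfizer)
  w_2 = 0.155097·1.0172 + 0.001579·17.1382 = 0.1848  (Ford)
  w_3 = 0.155097·2.3118 + 0.001579·11.3537 = 0.3765  (Raytheon)
Σw_i=1.0000  μᵀw=0.1370
σ²=wᵀΣw=λ₁·μ_p+λ₂ = 0.155097·0.137 + 0.001579 = 0.022827 ≈ 0.0228


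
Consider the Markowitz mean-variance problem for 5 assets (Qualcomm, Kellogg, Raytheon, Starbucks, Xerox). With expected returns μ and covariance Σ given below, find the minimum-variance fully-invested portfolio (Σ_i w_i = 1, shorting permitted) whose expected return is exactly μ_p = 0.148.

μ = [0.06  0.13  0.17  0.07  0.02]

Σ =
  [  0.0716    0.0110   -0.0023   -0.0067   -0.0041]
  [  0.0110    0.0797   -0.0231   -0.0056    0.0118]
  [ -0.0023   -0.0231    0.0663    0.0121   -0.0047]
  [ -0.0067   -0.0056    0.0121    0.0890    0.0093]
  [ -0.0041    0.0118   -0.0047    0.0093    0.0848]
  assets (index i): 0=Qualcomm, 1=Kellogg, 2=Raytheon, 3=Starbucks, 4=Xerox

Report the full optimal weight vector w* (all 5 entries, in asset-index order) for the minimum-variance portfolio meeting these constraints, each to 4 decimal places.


u=Σ⁻¹μ = [0.6051  2.5596  3.3831  0.5292  0.0384]
v=Σ⁻¹𝟙 = [13.6918  15.5836  19.9979  9.4460  10.3584]
a=μᵀu=0.981990  b=𝟙ᵀu=7.115399  c=𝟙ᵀv=69.077663  D=ac−b²=17.204660
λ₁=(c·0.148−b)/D = (69.077663·0.148−7.115399)/17.204660 = 0.180654
λ₂=(a−b·0.148)/D = (0.981990−7.115399·0.148)/17.204660 = -0.004132
w* = 0.180654·u + -0.004132·v:
  w_0 = 0.180654·0.6051 + -0.004132·13.6918 = 0.0527  (Qualcomm)
  w_1 = 0.180654·2.5596 + -0.004132·15.5836 = 0.3980  (Kellogg)
  w_2 = 0.180654·3.3831 + -0.004132·19.9979 = 0.5285  (Raytheon)
  w_3 = 0.180654·0.5292 + -0.004132·9.4460 = 0.0566  (Starbucks)
  w_4 = 0.180654·0.0384 + -0.004132·10.3584 = -0.0359  (Xerox)
Σw_i=1.0000  μᵀw=0.1480
σ²=wᵀΣw=λ₁·μ_p+λ₂ = 0.180654·0.148 + -0.004132 = 0.022605 ≈ 0.0226

0.0527  0.3980  0.5285  0.0566  -0.0359


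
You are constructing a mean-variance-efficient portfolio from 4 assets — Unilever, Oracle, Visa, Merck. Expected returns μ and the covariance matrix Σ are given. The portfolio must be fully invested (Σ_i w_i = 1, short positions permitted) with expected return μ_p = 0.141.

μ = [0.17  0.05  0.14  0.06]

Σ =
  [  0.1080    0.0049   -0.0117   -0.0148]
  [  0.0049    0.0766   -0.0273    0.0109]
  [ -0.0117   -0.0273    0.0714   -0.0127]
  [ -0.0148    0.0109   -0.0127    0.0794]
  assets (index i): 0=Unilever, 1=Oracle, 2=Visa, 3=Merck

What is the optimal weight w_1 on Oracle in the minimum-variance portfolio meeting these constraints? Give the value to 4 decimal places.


u=Σ⁻¹μ = [2.0416  1.4204  3.0939  1.4361]
v=Σ⁻¹𝟙 = [13.5553  19.2783  26.5728  16.7249]
a=μᵀu=0.937401  b=𝟙ᵀu=7.991999  c=𝟙ᵀv=76.131288  D=ac−b²=7.493522
λ₁=(c·0.141−b)/D = (76.131288·0.141−7.991999)/7.493522 = 0.365984
λ₂=(a−b·0.141)/D = (0.937401−7.991999·0.141)/7.493522 = -0.025285
w* = 0.365984·u + -0.025285·v:
  w_0 = 0.365984·2.0416 + -0.025285·13.5553 = 0.4045  (Unilever)
  w_1 = 0.365984·1.4204 + -0.025285·19.2783 = 0.0324  (Oracle)
  w_2 = 0.365984·3.0939 + -0.025285·26.5728 = 0.4604  (Visa)
  w_3 = 0.365984·1.4361 + -0.025285·16.7249 = 0.1027  (Merck)
Σw_i=1.0000  μᵀw=0.1410
σ²=wᵀΣw=λ₁·μ_p+λ₂ = 0.365984·0.141 + -0.025285 = 0.026319 ≈ 0.0263

0.0324


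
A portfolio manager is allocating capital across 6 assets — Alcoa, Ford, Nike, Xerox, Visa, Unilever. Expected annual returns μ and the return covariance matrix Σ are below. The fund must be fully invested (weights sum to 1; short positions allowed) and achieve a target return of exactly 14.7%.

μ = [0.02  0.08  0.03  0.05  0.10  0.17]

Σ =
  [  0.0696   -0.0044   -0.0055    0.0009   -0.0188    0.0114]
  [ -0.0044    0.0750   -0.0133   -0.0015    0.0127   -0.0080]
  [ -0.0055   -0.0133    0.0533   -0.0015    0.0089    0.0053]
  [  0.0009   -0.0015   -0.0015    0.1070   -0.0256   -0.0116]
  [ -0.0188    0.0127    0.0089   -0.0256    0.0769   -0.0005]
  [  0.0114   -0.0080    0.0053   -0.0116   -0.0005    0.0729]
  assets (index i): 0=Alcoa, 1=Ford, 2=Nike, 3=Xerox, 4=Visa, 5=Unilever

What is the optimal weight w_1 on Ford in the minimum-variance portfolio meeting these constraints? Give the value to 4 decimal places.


0.1692

g=Σ⁻¹μ = [0.3776  1.1989  0.4207  1.1333  1.5400  2.5648]
h=Σ⁻¹𝟙 = [19.4803  16.9753  21.1294  15.4330  17.7434  13.5752]
a=μᵀg=0.762762  b=𝟙ᵀg=7.235284  c=𝟙ᵀh=104.336566  D=ac−b²=27.234662
λ₁=(c·0.147−b)/D = (104.336566·0.147−7.235284)/27.234662 = 0.297496
λ₂=(a−b·0.147)/D = (0.762762−7.235284·0.147)/27.234662 = -0.011046
w* = 0.297496·g + -0.011046·h:
  w_0 = 0.297496·0.3776 + -0.011046·19.4803 = -0.1028  (Alcoa)
  w_1 = 0.297496·1.1989 + -0.011046·16.9753 = 0.1692  (Ford)
  w_2 = 0.297496·0.4207 + -0.011046·21.1294 = -0.1082  (Nike)
  w_3 = 0.297496·1.1333 + -0.011046·15.4330 = 0.1667  (Xerox)
  w_4 = 0.297496·1.5400 + -0.011046·17.7434 = 0.2621  (Visa)
  w_5 = 0.297496·2.5648 + -0.011046·13.5752 = 0.6131  (Unilever)
Σw_i=1.0000  μᵀw=0.1470
σ²=wᵀΣw=λ₁·μ_p+λ₂ = 0.297496·0.147 + -0.011046 = 0.032686 ≈ 0.0327


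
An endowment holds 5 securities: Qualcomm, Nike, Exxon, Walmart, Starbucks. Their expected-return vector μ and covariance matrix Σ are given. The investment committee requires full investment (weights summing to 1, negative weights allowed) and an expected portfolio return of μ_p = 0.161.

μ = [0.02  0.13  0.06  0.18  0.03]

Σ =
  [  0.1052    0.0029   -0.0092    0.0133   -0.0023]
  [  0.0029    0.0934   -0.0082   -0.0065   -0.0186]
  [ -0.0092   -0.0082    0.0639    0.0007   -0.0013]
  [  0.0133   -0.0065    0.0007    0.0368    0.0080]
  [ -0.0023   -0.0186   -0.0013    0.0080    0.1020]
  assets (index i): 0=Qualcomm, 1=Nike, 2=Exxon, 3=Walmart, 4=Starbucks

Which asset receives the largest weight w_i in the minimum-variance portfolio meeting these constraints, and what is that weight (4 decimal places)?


g=Σ⁻¹μ = [-0.4364  1.9151  1.0683  5.3169  0.2301]
h=Σ⁻¹𝟙 = [7.8735  16.0462  18.8039  24.3622  11.2364]
a=μᵀg=1.268281  b=𝟙ᵀg=8.093990  c=𝟙ᵀh=78.322114  D=ac−b²=33.821740
λ₁=(c·0.161−b)/D = (78.322114·0.161−8.093990)/33.821740 = 0.133520
λ₂=(a−b·0.161)/D = (1.268281−8.093990·0.161)/33.821740 = -0.001030
w* = 0.133520·g + -0.001030·h:
  w_0 = 0.133520·-0.4364 + -0.001030·7.8735 = -0.0664  (Qualcomm)
  w_1 = 0.133520·1.9151 + -0.001030·16.0462 = 0.2392  (Nike)
  w_2 = 0.133520·1.0683 + -0.001030·18.8039 = 0.1233  (Exxon)
  w_3 = 0.133520·5.3169 + -0.001030·24.3622 = 0.6848  (Walmart)
  w_4 = 0.133520·0.2301 + -0.001030·11.2364 = 0.0191  (Starbucks)
Σw_i=1.0000  μᵀw=0.1610
σ²=wᵀΣw=λ₁·μ_p+λ₂ = 0.133520·0.161 + -0.001030 = 0.020466 ≈ 0.0205

Walmart (0.6848)


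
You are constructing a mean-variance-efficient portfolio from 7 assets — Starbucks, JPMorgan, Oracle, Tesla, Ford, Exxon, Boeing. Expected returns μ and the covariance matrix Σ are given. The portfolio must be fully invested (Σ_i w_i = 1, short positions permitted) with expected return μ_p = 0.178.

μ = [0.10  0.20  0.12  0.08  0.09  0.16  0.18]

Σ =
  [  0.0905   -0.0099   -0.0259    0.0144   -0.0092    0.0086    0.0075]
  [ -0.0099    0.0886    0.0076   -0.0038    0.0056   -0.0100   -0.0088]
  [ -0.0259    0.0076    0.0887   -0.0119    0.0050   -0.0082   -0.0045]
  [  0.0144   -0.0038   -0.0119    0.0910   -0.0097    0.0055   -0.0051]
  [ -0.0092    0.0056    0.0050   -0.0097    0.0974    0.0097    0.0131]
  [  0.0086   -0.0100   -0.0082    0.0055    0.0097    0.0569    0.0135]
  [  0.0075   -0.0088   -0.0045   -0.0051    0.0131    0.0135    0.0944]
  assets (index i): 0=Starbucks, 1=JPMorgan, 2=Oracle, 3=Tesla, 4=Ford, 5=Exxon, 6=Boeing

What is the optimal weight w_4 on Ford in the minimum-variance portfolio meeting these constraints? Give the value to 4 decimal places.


-0.0805

p=Σ⁻¹μ = [1.4493  2.7542  1.9983  0.9966  0.3868  2.7886  1.7450]
q=Σ⁻¹𝟙 = [14.2416  14.0324  17.2701  12.0181  8.3642  15.6928  8.8375]
a=μᵀp=1.810394  b=𝟙ᵀp=12.118869  c=𝟙ᵀq=90.456708  D=ac−b²=16.895289
λ₁=(c·0.178−b)/D = (90.456708·0.178−12.118869)/16.895289 = 0.235712
λ₂=(a−b·0.178)/D = (1.810394−12.118869·0.178)/16.895289 = -0.020524
w* = 0.235712·p + -0.020524·q:
  w_0 = 0.235712·1.4493 + -0.020524·14.2416 = 0.0493  (Starbucks)
  w_1 = 0.235712·2.7542 + -0.020524·14.0324 = 0.3612  (JPMorgan)
  w_2 = 0.235712·1.9983 + -0.020524·17.2701 = 0.1166  (Oracle)
  w_3 = 0.235712·0.9966 + -0.020524·12.0181 = -0.0118  (Tesla)
  w_4 = 0.235712·0.3868 + -0.020524·8.3642 = -0.0805  (Ford)
  w_5 = 0.235712·2.7886 + -0.020524·15.6928 = 0.3352  (Exxon)
  w_6 = 0.235712·1.7450 + -0.020524·8.8375 = 0.2299  (Boeing)
Σw_i=1.0000  μᵀw=0.1780
σ²=wᵀΣw=λ₁·μ_p+λ₂ = 0.235712·0.178 + -0.020524 = 0.021432 ≈ 0.0214


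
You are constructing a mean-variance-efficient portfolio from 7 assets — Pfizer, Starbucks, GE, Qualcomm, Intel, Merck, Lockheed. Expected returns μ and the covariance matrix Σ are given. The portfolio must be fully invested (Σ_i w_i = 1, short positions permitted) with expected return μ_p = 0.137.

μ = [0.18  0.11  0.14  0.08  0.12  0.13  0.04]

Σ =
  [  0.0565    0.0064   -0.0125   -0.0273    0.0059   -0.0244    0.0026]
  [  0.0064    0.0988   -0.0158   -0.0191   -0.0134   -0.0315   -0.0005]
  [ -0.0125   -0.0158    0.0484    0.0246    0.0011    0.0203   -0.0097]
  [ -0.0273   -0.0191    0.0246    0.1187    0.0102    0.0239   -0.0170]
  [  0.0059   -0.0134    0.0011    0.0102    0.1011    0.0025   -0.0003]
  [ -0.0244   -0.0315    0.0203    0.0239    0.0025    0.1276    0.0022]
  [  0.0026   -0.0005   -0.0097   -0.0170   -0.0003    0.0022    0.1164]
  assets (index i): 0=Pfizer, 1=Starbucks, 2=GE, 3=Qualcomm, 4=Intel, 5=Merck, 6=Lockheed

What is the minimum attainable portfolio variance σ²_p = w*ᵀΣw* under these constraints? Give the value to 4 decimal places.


x=Σ⁻¹μ = [4.8565  2.2823  3.7664  1.0488  1.0196  1.6835  0.6828]
y=Σ⁻¹𝟙 = [30.5416  19.6319  26.2031  11.7060  8.9880  11.7848  11.6869]
a=μᵀx=2.104950  b=𝟙ᵀx=15.339987  c=𝟙ᵀy=120.542372  D=ac−b²=18.420420
λ₁=(c·0.137−b)/D = (120.542372·0.137−15.339987)/18.420420 = 0.063751
λ₂=(a−b·0.137)/D = (2.104950−15.339987·0.137)/18.420420 = 0.000183
w* = 0.063751·x + 0.000183·y:
  w_0 = 0.063751·4.8565 + 0.000183·30.5416 = 0.3152  (Pfizer)
  w_1 = 0.063751·2.2823 + 0.000183·19.6319 = 0.1491  (Starbucks)
  w_2 = 0.063751·3.7664 + 0.000183·26.2031 = 0.2449  (GE)
  w_3 = 0.063751·1.0488 + 0.000183·11.7060 = 0.0690  (Qualcomm)
  w_4 = 0.063751·1.0196 + 0.000183·8.9880 = 0.0666  (Intel)
  w_5 = 0.063751·1.6835 + 0.000183·11.7848 = 0.1095  (Merck)
  w_6 = 0.063751·0.6828 + 0.000183·11.6869 = 0.0457  (Lockheed)
Σw_i=1.0000  μᵀw=0.1370
σ²=wᵀΣw=λ₁·μ_p+λ₂ = 0.063751·0.137 + 0.000183 = 0.008917 ≈ 0.0089

0.0089


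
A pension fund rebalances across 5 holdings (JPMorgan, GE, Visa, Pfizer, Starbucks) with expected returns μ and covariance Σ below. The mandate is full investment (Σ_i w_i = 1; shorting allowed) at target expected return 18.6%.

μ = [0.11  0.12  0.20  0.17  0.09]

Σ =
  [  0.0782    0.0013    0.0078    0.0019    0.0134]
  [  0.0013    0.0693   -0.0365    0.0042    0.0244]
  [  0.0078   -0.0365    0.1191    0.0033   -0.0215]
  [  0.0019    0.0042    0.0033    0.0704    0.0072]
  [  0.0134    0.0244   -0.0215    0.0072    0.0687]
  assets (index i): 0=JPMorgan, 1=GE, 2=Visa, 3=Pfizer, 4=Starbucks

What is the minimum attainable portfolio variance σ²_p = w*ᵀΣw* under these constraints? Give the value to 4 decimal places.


g=Σ⁻¹μ = [0.9325  2.6446  2.5096  2.0364  0.7609]
h=Σ⁻¹𝟙 = [9.0526  17.8722  14.7555  11.1911  9.8876]
a=μᵀg=1.336507  b=𝟙ᵀg=8.883929  c=𝟙ᵀh=62.759084  D=ac−b²=4.953758
λ₁=(c·0.186−b)/D = (62.759084·0.186−8.883929)/4.953758 = 0.563059
λ₂=(a−b·0.186)/D = (1.336507−8.883929·0.186)/4.953758 = -0.063771
w* = 0.563059·g + -0.063771·h:
  w_0 = 0.563059·0.9325 + -0.063771·9.0526 = -0.0522  (JPMorgan)
  w_1 = 0.563059·2.6446 + -0.063771·17.8722 = 0.3493  (GE)
  w_2 = 0.563059·2.5096 + -0.063771·14.7555 = 0.4721  (Visa)
  w_3 = 0.563059·2.0364 + -0.063771·11.1911 = 0.4329  (Pfizer)
  w_4 = 0.563059·0.7609 + -0.063771·9.8876 = -0.2021  (Starbucks)
Σw_i=1.0000  μᵀw=0.1860
σ²=wᵀΣw=λ₁·μ_p+λ₂ = 0.563059·0.186 + -0.063771 = 0.040959 ≈ 0.0410

0.0410


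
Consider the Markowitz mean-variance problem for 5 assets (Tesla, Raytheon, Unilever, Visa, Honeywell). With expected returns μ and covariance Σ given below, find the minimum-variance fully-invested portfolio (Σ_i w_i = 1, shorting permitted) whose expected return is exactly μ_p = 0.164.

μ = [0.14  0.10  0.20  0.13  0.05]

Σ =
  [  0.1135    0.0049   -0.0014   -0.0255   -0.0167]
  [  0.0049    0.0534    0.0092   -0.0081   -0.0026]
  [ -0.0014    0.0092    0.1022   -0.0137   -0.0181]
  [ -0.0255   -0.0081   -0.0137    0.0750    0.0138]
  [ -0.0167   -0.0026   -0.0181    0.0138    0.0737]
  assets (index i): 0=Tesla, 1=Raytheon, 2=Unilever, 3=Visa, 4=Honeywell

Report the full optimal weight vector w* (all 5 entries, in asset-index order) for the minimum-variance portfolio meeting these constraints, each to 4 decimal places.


u=Σ⁻¹μ = [2.0062  1.7591  2.4274  2.8163  1.2639]
v=Σ⁻¹𝟙 = [15.2036  18.7757  14.0517  19.8952  17.4016]
a=μᵀu=1.371571  b=𝟙ᵀu=10.272864  c=𝟙ᵀv=85.327764  D=ac−b²=11.501348
λ₁=(c·0.164−b)/D = (85.327764·0.164−10.272864)/11.501348 = 0.323518
λ₂=(a−b·0.164)/D = (1.371571−10.272864·0.164)/11.501348 = -0.027230
w* = 0.323518·u + -0.027230·v:
  w_0 = 0.323518·2.0062 + -0.027230·15.2036 = 0.2350  (Tesla)
  w_1 = 0.323518·1.7591 + -0.027230·18.7757 = 0.0578  (Raytheon)
  w_2 = 0.323518·2.4274 + -0.027230·14.0517 = 0.4027  (Unilever)
  w_3 = 0.323518·2.8163 + -0.027230·19.8952 = 0.3694  (Visa)
  w_4 = 0.323518·1.2639 + -0.027230·17.4016 = -0.0649  (Honeywell)
Σw_i=1.0000  μᵀw=0.1640
σ²=wᵀΣw=λ₁·μ_p+λ₂ = 0.323518·0.164 + -0.027230 = 0.025827 ≈ 0.0258

0.2350  0.0578  0.4027  0.3694  -0.0649


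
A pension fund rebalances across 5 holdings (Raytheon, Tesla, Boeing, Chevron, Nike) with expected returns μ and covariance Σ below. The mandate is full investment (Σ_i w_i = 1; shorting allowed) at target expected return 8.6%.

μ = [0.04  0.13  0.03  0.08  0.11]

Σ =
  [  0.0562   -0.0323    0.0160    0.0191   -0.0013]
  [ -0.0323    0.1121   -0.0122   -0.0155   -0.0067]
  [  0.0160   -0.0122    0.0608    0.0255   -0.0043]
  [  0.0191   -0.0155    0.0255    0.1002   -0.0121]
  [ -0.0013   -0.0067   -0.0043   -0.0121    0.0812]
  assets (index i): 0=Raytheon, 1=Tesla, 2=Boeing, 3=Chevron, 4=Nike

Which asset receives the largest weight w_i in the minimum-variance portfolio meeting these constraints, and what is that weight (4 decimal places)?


Tesla (0.2739)

g=Σ⁻¹μ = [1.4134  1.8226  0.2025  0.9625  1.6818]
h=Σ⁻¹𝟙 = [23.0289  18.8547  12.2286  7.3244  15.9787]
a=μᵀg=0.561544  b=𝟙ᵀg=6.082736  c=𝟙ᵀh=77.415341  D=ac−b²=6.472430
λ₁=(c·0.086−b)/D = (77.415341·0.086−6.082736)/6.472430 = 0.088836
λ₂=(a−b·0.086)/D = (0.561544−6.082736·0.086)/6.472430 = 0.005937
w* = 0.088836·g + 0.005937·h:
  w_0 = 0.088836·1.4134 + 0.005937·23.0289 = 0.2623  (Raytheon)
  w_1 = 0.088836·1.8226 + 0.005937·18.8547 = 0.2739  (Tesla)
  w_2 = 0.088836·0.2025 + 0.005937·12.2286 = 0.0906  (Boeing)
  w_3 = 0.088836·0.9625 + 0.005937·7.3244 = 0.1290  (Chevron)
  w_4 = 0.088836·1.6818 + 0.005937·15.9787 = 0.2443  (Nike)
Σw_i=1.0000  μᵀw=0.0860
σ²=wᵀΣw=λ₁·μ_p+λ₂ = 0.088836·0.086 + 0.005937 = 0.013577 ≈ 0.0136


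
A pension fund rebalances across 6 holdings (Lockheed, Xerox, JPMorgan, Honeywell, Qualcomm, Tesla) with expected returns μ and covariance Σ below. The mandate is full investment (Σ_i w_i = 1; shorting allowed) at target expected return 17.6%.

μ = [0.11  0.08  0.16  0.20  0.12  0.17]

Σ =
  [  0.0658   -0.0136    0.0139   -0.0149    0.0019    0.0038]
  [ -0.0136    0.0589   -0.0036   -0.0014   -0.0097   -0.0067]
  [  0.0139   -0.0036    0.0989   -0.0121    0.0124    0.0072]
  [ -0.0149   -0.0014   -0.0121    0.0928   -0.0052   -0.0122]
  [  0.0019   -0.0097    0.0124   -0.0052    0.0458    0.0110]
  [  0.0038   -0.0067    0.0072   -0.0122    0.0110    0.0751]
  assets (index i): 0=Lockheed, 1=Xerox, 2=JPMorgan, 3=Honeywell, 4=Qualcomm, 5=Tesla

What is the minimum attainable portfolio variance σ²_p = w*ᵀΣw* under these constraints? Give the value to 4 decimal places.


u=Σ⁻¹μ = [2.4961  2.7831  1.2673  3.2234  2.5489  2.4144]
v=Σ⁻¹𝟙 = [22.5419  28.5334  6.2651  18.7865  24.1024  13.6415]
a=μᵀu=2.061002  b=𝟙ᵀu=14.733330  c=𝟙ᵀv=113.870735  D=ac−b²=17.616801
λ₁=(c·0.176−b)/D = (113.870735·0.176−14.733330)/17.616801 = 0.301299
λ₂=(a−b·0.176)/D = (2.061002−14.733330·0.176)/17.616801 = -0.030202
w* = 0.301299·u + -0.030202·v:
  w_0 = 0.301299·2.4961 + -0.030202·22.5419 = 0.0713  (Lockheed)
  w_1 = 0.301299·2.7831 + -0.030202·28.5334 = -0.0232  (Xerox)
  w_2 = 0.301299·1.2673 + -0.030202·6.2651 = 0.1926  (JPMorgan)
  w_3 = 0.301299·3.2234 + -0.030202·18.7865 = 0.4038  (Honeywell)
  w_4 = 0.301299·2.5489 + -0.030202·24.1024 = 0.0401  (Qualcomm)
  w_5 = 0.301299·2.4144 + -0.030202·13.6415 = 0.3155  (Tesla)
Σw_i=1.0000  μᵀw=0.1760
σ²=wᵀΣw=λ₁·μ_p+λ₂ = 0.301299·0.176 + -0.030202 = 0.022826 ≈ 0.0228

0.0228


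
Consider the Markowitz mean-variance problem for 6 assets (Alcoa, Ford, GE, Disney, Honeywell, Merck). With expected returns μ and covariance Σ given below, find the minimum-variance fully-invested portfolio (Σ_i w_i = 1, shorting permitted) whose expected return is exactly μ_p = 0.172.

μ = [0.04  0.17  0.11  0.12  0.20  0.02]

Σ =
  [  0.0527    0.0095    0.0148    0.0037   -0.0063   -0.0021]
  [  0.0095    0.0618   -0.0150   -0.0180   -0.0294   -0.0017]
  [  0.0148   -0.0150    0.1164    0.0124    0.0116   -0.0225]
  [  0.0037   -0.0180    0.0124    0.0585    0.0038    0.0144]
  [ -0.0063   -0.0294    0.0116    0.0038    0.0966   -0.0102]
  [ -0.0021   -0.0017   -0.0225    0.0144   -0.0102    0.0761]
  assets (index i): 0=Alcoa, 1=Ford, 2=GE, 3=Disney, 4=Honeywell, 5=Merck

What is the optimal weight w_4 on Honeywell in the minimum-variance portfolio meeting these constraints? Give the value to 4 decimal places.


0.2871

g=Σ⁻¹μ = [-0.3726  5.7512  1.1465  3.2222  3.5945  0.5921]
h=Σ⁻¹𝟙 = [11.9932  32.6988  10.3955  18.7736  20.8431  16.5169]
a=μᵀg=2.206322  b=𝟙ᵀg=13.933833  c=𝟙ᵀh=111.221160  D=ac−b²=51.237991
λ₁=(c·0.172−b)/D = (111.221160·0.172−13.933833)/51.237991 = 0.101413
λ₂=(a−b·0.172)/D = (2.206322−13.933833·0.172)/51.237991 = -0.003714
w* = 0.101413·g + -0.003714·h:
  w_0 = 0.101413·-0.3726 + -0.003714·11.9932 = -0.0823  (Alcoa)
  w_1 = 0.101413·5.7512 + -0.003714·32.6988 = 0.4618  (Ford)
  w_2 = 0.101413·1.1465 + -0.003714·10.3955 = 0.0777  (GE)
  w_3 = 0.101413·3.2222 + -0.003714·18.7736 = 0.2570  (Disney)
  w_4 = 0.101413·3.5945 + -0.003714·20.8431 = 0.2871  (Honeywell)
  w_5 = 0.101413·0.5921 + -0.003714·16.5169 = -0.0013  (Merck)
Σw_i=1.0000  μᵀw=0.1720
σ²=wᵀΣw=λ₁·μ_p+λ₂ = 0.101413·0.172 + -0.003714 = 0.013729 ≈ 0.0137


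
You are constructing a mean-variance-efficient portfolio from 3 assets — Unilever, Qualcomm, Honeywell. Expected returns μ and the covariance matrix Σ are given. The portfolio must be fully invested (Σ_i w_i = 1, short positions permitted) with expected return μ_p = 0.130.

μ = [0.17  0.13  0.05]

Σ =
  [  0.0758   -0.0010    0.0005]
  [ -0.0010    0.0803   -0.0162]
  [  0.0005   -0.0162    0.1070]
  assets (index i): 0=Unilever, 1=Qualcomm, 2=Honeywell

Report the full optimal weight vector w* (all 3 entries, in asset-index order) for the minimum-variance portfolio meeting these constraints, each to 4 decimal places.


g=Σ⁻¹μ = [2.2616  1.7940  0.7283]
h=Σ⁻¹𝟙 = [13.3137  14.9486  11.5468]
a=μᵀg=0.654114  b=𝟙ᵀg=4.783980  c=𝟙ᵀh=39.809079  D=ac−b²=3.153226
λ₁=(c·0.130−b)/D = (39.809079·0.130−4.783980)/3.153226 = 0.124063
λ₂=(a−b·0.130)/D = (0.654114−4.783980·0.130)/3.153226 = 0.010211
w* = 0.124063·g + 0.010211·h:
  w_0 = 0.124063·2.2616 + 0.010211·13.3137 = 0.4165  (Unilever)
  w_1 = 0.124063·1.7940 + 0.010211·14.9486 = 0.3752  (Qualcomm)
  w_2 = 0.124063·0.7283 + 0.010211·11.5468 = 0.2083  (Honeywell)
Σw_i=1.0000  μᵀw=0.1300
σ²=wᵀΣw=λ₁·μ_p+λ₂ = 0.124063·0.130 + 0.010211 = 0.026339 ≈ 0.0263

0.4165  0.3752  0.2083


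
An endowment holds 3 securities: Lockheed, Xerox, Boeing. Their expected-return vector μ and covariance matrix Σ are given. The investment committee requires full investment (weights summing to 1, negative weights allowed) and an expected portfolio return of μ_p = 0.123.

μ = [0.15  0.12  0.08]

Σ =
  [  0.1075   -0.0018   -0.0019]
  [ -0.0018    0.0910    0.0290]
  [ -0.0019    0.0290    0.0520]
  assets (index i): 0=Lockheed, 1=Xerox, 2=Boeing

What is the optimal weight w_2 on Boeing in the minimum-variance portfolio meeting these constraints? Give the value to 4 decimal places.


u=Σ⁻¹μ = [1.4305  1.0216  1.0210]
v=Σ⁻¹𝟙 = [9.6898  6.0070  16.2348]
a=μᵀu=0.418847  b=𝟙ᵀu=3.473095  c=𝟙ᵀv=31.931591  D=ac−b²=1.312060
λ₁=(c·0.123−b)/D = (31.931591·0.123−3.473095)/1.312060 = 0.346395
λ₂=(a−b·0.123)/D = (0.418847−3.473095·0.123)/1.312060 = -0.006359
w* = 0.346395·u + -0.006359·v:
  w_0 = 0.346395·1.4305 + -0.006359·9.6898 = 0.4339  (Lockheed)
  w_1 = 0.346395·1.0216 + -0.006359·6.0070 = 0.3157  (Xerox)
  w_2 = 0.346395·1.0210 + -0.006359·16.2348 = 0.2504  (Boeing)
Σw_i=1.0000  μᵀw=0.1230
σ²=wᵀΣw=λ₁·μ_p+λ₂ = 0.346395·0.123 + -0.006359 = 0.036247 ≈ 0.0362

0.2504


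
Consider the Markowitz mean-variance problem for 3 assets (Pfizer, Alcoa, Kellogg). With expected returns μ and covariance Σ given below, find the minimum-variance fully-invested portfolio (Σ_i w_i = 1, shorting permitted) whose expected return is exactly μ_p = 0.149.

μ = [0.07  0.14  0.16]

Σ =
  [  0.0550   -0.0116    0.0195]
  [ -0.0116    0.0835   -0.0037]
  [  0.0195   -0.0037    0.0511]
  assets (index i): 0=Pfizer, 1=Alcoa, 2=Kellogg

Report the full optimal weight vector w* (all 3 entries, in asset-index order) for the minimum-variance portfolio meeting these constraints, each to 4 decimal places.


p=Σ⁻¹μ = [0.5938  1.8939  3.0417]
q=Σ⁻¹𝟙 = [16.1874  14.8660  14.4687]
a=μᵀp=0.793378  b=𝟙ᵀp=5.529342  c=𝟙ᵀq=45.522029  D=ac−b²=5.542548
λ₁=(c·0.149−b)/D = (45.522029·0.149−5.529342)/5.542548 = 0.226149
λ₂=(a−b·0.149)/D = (0.793378−5.529342·0.149)/5.542548 = -0.005502
w* = 0.226149·p + -0.005502·q:
  w_0 = 0.226149·0.5938 + -0.005502·16.1874 = 0.0452  (Pfizer)
  w_1 = 0.226149·1.8939 + -0.005502·14.8660 = 0.3465  (Alcoa)
  w_2 = 0.226149·3.0417 + -0.005502·14.4687 = 0.6083  (Kellogg)
Σw_i=1.0000  μᵀw=0.1490
σ²=wᵀΣw=λ₁·μ_p+λ₂ = 0.226149·0.149 + -0.005502 = 0.028194 ≈ 0.0282

0.0452  0.3465  0.6083


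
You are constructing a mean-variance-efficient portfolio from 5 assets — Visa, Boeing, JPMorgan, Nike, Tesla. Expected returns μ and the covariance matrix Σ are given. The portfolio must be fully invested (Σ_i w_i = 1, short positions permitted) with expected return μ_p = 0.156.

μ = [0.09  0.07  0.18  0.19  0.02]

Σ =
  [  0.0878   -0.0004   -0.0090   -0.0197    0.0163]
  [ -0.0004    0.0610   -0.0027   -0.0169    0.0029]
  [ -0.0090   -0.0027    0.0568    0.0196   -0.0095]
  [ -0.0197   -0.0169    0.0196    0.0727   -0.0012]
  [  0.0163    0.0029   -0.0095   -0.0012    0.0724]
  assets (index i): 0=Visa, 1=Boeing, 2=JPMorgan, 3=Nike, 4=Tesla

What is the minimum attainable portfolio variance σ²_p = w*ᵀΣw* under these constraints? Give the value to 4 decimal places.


p=Σ⁻¹μ = [1.9286  2.0777  2.5892  2.9235  0.1470]
q=Σ⁻¹𝟙 = [15.1460  21.8242  16.6170  18.6511  12.0176]
a=μᵀp=1.343460  b=𝟙ᵀp=9.665956  c=𝟙ᵀq=84.255908  D=ac−b²=19.763775
λ₁=(c·0.156−b)/D = (84.255908·0.156−9.665956)/19.763775 = 0.175977
λ₂=(a−b·0.156)/D = (1.343460−9.665956·0.156)/19.763775 = -0.008320
w* = 0.175977·p + -0.008320·q:
  w_0 = 0.175977·1.9286 + -0.008320·15.1460 = 0.2134  (Visa)
  w_1 = 0.175977·2.0777 + -0.008320·21.8242 = 0.1841  (Boeing)
  w_2 = 0.175977·2.5892 + -0.008320·16.6170 = 0.3174  (JPMorgan)
  w_3 = 0.175977·2.9235 + -0.008320·18.6511 = 0.3593  (Nike)
  w_4 = 0.175977·0.1470 + -0.008320·12.0176 = -0.0741  (Tesla)
Σw_i=1.0000  μᵀw=0.1560
σ²=wᵀΣw=λ₁·μ_p+λ₂ = 0.175977·0.156 + -0.008320 = 0.019133 ≈ 0.0191

0.0191


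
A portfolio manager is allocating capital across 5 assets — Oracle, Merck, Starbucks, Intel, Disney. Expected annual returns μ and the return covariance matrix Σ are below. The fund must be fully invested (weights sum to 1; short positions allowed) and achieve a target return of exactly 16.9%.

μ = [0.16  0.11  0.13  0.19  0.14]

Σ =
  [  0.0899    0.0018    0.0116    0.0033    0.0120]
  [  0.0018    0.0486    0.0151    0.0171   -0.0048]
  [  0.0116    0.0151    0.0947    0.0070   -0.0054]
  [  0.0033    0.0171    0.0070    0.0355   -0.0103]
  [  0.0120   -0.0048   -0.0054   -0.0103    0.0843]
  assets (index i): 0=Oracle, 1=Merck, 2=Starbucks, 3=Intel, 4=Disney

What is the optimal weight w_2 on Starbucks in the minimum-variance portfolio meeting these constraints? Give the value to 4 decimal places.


0.0900

x=Σ⁻¹μ = [1.1504  0.1767  0.9158  5.6335  2.2540]
y=Σ⁻¹𝟙 = [7.0771  10.7199  6.9670  25.3276  15.0062]
a=μᵀx=1.708472  b=𝟙ᵀx=10.130358  c=𝟙ᵀy=65.097872  D=ac−b²=8.593729
λ₁=(c·0.169−b)/D = (65.097872·0.169−10.130358)/8.593729 = 0.101374
λ₂=(a−b·0.169)/D = (1.708472−10.130358·0.169)/8.593729 = -0.000414
w* = 0.101374·x + -0.000414·y:
  w_0 = 0.101374·1.1504 + -0.000414·7.0771 = 0.1137  (Oracle)
  w_1 = 0.101374·0.1767 + -0.000414·10.7199 = 0.0135  (Merck)
  w_2 = 0.101374·0.9158 + -0.000414·6.9670 = 0.0900  (Starbucks)
  w_3 = 0.101374·5.6335 + -0.000414·25.3276 = 0.5606  (Intel)
  w_4 = 0.101374·2.2540 + -0.000414·15.0062 = 0.2223  (Disney)
Σw_i=1.0000  μᵀw=0.1690
σ²=wᵀΣw=λ₁·μ_p+λ₂ = 0.101374·0.169 + -0.000414 = 0.016718 ≈ 0.0167


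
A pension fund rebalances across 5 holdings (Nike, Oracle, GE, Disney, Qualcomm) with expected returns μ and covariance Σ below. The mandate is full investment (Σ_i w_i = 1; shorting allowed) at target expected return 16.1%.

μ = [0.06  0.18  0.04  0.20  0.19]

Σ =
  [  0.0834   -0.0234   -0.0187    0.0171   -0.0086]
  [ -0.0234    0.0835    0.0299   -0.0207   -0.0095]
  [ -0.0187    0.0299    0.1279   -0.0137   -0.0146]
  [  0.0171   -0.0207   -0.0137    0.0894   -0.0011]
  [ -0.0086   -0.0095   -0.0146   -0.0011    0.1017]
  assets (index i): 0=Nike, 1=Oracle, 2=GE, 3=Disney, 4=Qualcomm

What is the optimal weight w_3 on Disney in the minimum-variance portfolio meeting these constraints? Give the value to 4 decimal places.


g=Σ⁻¹μ = [1.4090  3.4182  0.2948  2.8335  2.3797]
h=Σ⁻¹𝟙 = [18.0209  18.7840  9.1912  13.6759  14.5788]
a=μᵀg=1.730444  b=𝟙ᵀg=10.335168  c=𝟙ᵀh=74.250778  D=ac−b²=21.671134
λ₁=(c·0.161−b)/D = (74.250778·0.161−10.335168)/21.671134 = 0.074717
λ₂=(a−b·0.161)/D = (1.730444−10.335168·0.161)/21.671134 = 0.003068
w* = 0.074717·g + 0.003068·h:
  w_0 = 0.074717·1.4090 + 0.003068·18.0209 = 0.1606  (Nike)
  w_1 = 0.074717·3.4182 + 0.003068·18.7840 = 0.3130  (Oracle)
  w_2 = 0.074717·0.2948 + 0.003068·9.1912 = 0.0502  (GE)
  w_3 = 0.074717·2.8335 + 0.003068·13.6759 = 0.2537  (Disney)
  w_4 = 0.074717·2.3797 + 0.003068·14.5788 = 0.2225  (Qualcomm)
Σw_i=1.0000  μᵀw=0.1610
σ²=wᵀΣw=λ₁·μ_p+λ₂ = 0.074717·0.161 + 0.003068 = 0.015097 ≈ 0.0151

0.2537


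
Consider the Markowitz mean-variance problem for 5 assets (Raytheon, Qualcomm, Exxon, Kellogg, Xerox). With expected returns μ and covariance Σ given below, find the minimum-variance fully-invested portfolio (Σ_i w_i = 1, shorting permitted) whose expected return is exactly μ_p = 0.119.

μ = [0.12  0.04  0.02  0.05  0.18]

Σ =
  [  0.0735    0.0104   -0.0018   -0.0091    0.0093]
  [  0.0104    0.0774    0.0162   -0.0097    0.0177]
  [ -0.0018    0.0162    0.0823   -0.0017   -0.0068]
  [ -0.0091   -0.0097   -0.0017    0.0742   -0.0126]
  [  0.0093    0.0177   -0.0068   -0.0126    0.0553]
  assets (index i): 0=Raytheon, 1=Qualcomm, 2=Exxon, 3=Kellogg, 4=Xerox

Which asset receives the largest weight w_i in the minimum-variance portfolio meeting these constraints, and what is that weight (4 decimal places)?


p=Σ⁻¹μ = [1.4380  -0.4592  0.6887  1.4116  3.5664]
q=Σ⁻¹𝟙 = [12.9355  6.2924  13.2508  19.5834  19.9852]
a=μᵀp=0.880503  b=𝟙ᵀp=6.645472  c=𝟙ᵀq=72.047217  D=ac−b²=19.275490
λ₁=(c·0.119−b)/D = (72.047217·0.119−6.645472)/19.275490 = 0.100031
λ₂=(a−b·0.119)/D = (0.880503−6.645472·0.119)/19.275490 = 0.004653
w* = 0.100031·p + 0.004653·q:
  w_0 = 0.100031·1.4380 + 0.004653·12.9355 = 0.2040  (Raytheon)
  w_1 = 0.100031·-0.4592 + 0.004653·6.2924 = -0.0167  (Qualcomm)
  w_2 = 0.100031·0.6887 + 0.004653·13.2508 = 0.1305  (Exxon)
  w_3 = 0.100031·1.4116 + 0.004653·19.5834 = 0.2323  (Kellogg)
  w_4 = 0.100031·3.5664 + 0.004653·19.9852 = 0.4497  (Xerox)
Σw_i=1.0000  μᵀw=0.1190
σ²=wᵀΣw=λ₁·μ_p+λ₂ = 0.100031·0.119 + 0.004653 = 0.016557 ≈ 0.0166

Xerox (0.4497)


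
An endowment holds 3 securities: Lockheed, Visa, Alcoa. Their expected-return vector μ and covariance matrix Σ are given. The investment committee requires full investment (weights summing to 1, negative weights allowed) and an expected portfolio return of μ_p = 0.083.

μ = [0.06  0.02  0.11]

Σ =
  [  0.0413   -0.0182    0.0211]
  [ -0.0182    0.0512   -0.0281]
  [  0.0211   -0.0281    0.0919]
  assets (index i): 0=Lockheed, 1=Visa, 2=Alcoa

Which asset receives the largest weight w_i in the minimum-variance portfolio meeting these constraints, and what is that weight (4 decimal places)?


Alcoa (0.6071)

g=Σ⁻¹μ = [1.4912  1.6700  1.3652]
h=Σ⁻¹𝟙 = [34.0329  40.0300  15.3074]
a=μᵀg=0.273044  b=𝟙ᵀg=4.526389  c=𝟙ᵀh=89.370347  D=ac−b²=3.913861
λ₁=(c·0.083−b)/D = (89.370347·0.083−4.526389)/3.913861 = 0.738746
λ₂=(a−b·0.083)/D = (0.273044−4.526389·0.083)/3.913861 = -0.026226
w* = 0.738746·g + -0.026226·h:
  w_0 = 0.738746·1.4912 + -0.026226·34.0329 = 0.2091  (Lockheed)
  w_1 = 0.738746·1.6700 + -0.026226·40.0300 = 0.1838  (Visa)
  w_2 = 0.738746·1.3652 + -0.026226·15.3074 = 0.6071  (Alcoa)
Σw_i=1.0000  μᵀw=0.0830
σ²=wᵀΣw=λ₁·μ_p+λ₂ = 0.738746·0.083 + -0.026226 = 0.035090 ≈ 0.0351


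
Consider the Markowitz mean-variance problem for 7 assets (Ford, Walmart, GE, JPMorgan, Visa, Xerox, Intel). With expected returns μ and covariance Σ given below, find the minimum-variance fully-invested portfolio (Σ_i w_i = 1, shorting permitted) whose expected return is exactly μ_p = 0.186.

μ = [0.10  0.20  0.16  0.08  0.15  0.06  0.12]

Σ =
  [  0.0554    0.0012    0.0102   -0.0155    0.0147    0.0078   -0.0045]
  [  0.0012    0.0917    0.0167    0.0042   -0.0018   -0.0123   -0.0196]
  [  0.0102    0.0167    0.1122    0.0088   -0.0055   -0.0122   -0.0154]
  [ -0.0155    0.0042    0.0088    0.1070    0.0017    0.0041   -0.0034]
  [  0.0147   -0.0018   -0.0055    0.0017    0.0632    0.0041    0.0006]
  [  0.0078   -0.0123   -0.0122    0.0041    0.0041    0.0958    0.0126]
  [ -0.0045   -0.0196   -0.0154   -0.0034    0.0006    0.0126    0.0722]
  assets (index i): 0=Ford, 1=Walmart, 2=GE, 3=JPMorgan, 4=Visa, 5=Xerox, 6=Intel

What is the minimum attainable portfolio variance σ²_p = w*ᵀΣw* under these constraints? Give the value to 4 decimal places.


u=Σ⁻¹μ = [1.2526  2.5599  1.4055  0.7411  2.1960  0.5572  2.6543]
v=Σ⁻¹𝟙 = [16.2371  14.1695  8.6975  10.5255  12.1865  8.5100  19.4734]
a=μᵀu=1.602762  b=𝟙ᵀu=11.366657  c=𝟙ᵀv=89.799665  D=ac−b²=14.726612
λ₁=(c·0.186−b)/D = (89.799665·0.186−11.366657)/14.726612 = 0.362343
λ₂=(a−b·0.186)/D = (1.602762−11.366657·0.186)/14.726612 = -0.034729
w* = 0.362343·u + -0.034729·v:
  w_0 = 0.362343·1.2526 + -0.034729·16.2371 = -0.1100  (Ford)
  w_1 = 0.362343·2.5599 + -0.034729·14.1695 = 0.4355  (Walmart)
  w_2 = 0.362343·1.4055 + -0.034729·8.6975 = 0.2072  (GE)
  w_3 = 0.362343·0.7411 + -0.034729·10.5255 = -0.0970  (JPMorgan)
  w_4 = 0.362343·2.1960 + -0.034729·12.1865 = 0.3725  (Visa)
  w_5 = 0.362343·0.5572 + -0.034729·8.5100 = -0.0937  (Xerox)
  w_6 = 0.362343·2.6543 + -0.034729·19.4734 = 0.2855  (Intel)
Σw_i=1.0000  μᵀw=0.1860
σ²=wᵀΣw=λ₁·μ_p+λ₂ = 0.362343·0.186 + -0.034729 = 0.032667 ≈ 0.0327

0.0327


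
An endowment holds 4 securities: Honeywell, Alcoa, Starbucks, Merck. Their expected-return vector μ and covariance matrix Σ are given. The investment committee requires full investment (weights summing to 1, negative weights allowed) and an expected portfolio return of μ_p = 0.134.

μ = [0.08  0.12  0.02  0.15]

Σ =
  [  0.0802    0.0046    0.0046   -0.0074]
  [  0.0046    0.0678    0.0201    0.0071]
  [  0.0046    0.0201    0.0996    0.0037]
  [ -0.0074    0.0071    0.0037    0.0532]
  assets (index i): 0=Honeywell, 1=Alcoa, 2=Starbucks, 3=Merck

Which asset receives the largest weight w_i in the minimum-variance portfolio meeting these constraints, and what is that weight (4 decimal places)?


Merck (0.5512)

u=Σ⁻¹μ = [1.1867  1.4712  -0.2551  2.8060]
v=Σ⁻¹𝟙 = [13.2556  9.8792  6.7339  18.8540]
a=μᵀu=0.687276  b=𝟙ᵀu=5.208733  c=𝟙ᵀv=48.722690  D=ac−b²=6.355018
λ₁=(c·0.134−b)/D = (48.722690·0.134−5.208733)/6.355018 = 0.207727
λ₂=(a−b·0.134)/D = (0.687276−5.208733·0.134)/6.355018 = -0.001683
w* = 0.207727·u + -0.001683·v:
  w_0 = 0.207727·1.1867 + -0.001683·13.2556 = 0.2242  (Honeywell)
  w_1 = 0.207727·1.4712 + -0.001683·9.8792 = 0.2890  (Alcoa)
  w_2 = 0.207727·-0.2551 + -0.001683·6.7339 = -0.0643  (Starbucks)
  w_3 = 0.207727·2.8060 + -0.001683·18.8540 = 0.5512  (Merck)
Σw_i=1.0000  μᵀw=0.1340
σ²=wᵀΣw=λ₁·μ_p+λ₂ = 0.207727·0.134 + -0.001683 = 0.026153 ≈ 0.0262


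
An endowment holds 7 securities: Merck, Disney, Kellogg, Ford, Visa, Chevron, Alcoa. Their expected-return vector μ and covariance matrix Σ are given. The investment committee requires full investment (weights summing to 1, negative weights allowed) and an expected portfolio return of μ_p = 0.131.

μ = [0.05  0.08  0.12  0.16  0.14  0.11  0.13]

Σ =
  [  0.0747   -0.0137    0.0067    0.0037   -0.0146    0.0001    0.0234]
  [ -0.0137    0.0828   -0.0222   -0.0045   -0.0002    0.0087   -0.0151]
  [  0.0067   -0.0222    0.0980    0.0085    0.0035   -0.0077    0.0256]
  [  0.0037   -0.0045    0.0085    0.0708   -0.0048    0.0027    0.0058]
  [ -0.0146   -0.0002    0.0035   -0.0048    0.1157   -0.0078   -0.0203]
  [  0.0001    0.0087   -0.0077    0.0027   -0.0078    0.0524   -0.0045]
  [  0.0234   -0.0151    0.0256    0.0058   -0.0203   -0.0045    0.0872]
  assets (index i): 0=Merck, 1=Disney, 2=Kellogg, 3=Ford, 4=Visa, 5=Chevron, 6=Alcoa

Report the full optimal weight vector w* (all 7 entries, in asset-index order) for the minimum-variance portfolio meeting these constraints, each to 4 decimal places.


-0.0267  0.1039  0.0839  0.2470  0.1831  0.2173  0.1915

p=Σ⁻¹μ = [0.5680  1.5204  1.0210  2.0990  1.7936  2.3005  1.6986]
q=Σ⁻¹𝟙 = [14.3350  17.8674  10.3475  12.5423  13.9920  20.0032  11.1326]
a=μᵀp=1.333365  b=𝟙ᵀp=11.001076  c=𝟙ᵀq=100.219990  D=ac−b²=12.606148
λ₁=(c·0.131−b)/D = (100.219990·0.131−11.001076)/12.606148 = 0.168786
λ₂=(a−b·0.131)/D = (1.333365−11.001076·0.131)/12.606148 = -0.008549
w* = 0.168786·p + -0.008549·q:
  w_0 = 0.168786·0.5680 + -0.008549·14.3350 = -0.0267  (Merck)
  w_1 = 0.168786·1.5204 + -0.008549·17.8674 = 0.1039  (Disney)
  w_2 = 0.168786·1.0210 + -0.008549·10.3475 = 0.0839  (Kellogg)
  w_3 = 0.168786·2.0990 + -0.008549·12.5423 = 0.2470  (Ford)
  w_4 = 0.168786·1.7936 + -0.008549·13.9920 = 0.1831  (Visa)
  w_5 = 0.168786·2.3005 + -0.008549·20.0032 = 0.2173  (Chevron)
  w_6 = 0.168786·1.6986 + -0.008549·11.1326 = 0.1915  (Alcoa)
Σw_i=1.0000  μᵀw=0.1310
σ²=wᵀΣw=λ₁·μ_p+λ₂ = 0.168786·0.131 + -0.008549 = 0.013561 ≈ 0.0136


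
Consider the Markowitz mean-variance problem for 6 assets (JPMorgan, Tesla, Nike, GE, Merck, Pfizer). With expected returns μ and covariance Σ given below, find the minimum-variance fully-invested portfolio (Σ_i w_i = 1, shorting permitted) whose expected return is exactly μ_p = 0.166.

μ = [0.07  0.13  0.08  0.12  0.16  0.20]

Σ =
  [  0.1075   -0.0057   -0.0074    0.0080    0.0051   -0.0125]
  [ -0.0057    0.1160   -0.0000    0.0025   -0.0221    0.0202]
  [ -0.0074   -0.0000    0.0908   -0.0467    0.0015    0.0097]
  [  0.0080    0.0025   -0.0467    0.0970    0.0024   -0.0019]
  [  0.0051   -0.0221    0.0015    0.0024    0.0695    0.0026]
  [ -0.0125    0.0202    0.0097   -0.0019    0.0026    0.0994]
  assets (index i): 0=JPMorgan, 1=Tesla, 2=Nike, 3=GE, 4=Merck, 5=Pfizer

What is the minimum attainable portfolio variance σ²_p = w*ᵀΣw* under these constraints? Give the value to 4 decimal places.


0.0275

p=Σ⁻¹μ = [0.7678  1.3051  1.7248  1.9411  2.4950  1.6469]
q=Σ⁻¹𝟙 = [9.9541  10.4350  20.4925  18.8389  15.6162  7.1434]
a=μᵀp=1.322903  b=𝟙ᵀp=9.880674  c=𝟙ᵀq=82.480093  D=ac−b²=11.485470
λ₁=(c·0.166−b)/D = (82.480093·0.166−9.880674)/11.485470 = 0.331812
λ₂=(a−b·0.166)/D = (1.322903−9.880674·0.166)/11.485470 = -0.027625
w* = 0.331812·p + -0.027625·q:
  w_0 = 0.331812·0.7678 + -0.027625·9.9541 = -0.0202  (JPMorgan)
  w_1 = 0.331812·1.3051 + -0.027625·10.4350 = 0.1448  (Tesla)
  w_2 = 0.331812·1.7248 + -0.027625·20.4925 = 0.0062  (Nike)
  w_3 = 0.331812·1.9411 + -0.027625·18.8389 = 0.1236  (GE)
  w_4 = 0.331812·2.4950 + -0.027625·15.6162 = 0.3965  (Merck)
  w_5 = 0.331812·1.6469 + -0.027625·7.1434 = 0.3491  (Pfizer)
Σw_i=1.0000  μᵀw=0.1660
σ²=wᵀΣw=λ₁·μ_p+λ₂ = 0.331812·0.166 + -0.027625 = 0.027456 ≈ 0.0275


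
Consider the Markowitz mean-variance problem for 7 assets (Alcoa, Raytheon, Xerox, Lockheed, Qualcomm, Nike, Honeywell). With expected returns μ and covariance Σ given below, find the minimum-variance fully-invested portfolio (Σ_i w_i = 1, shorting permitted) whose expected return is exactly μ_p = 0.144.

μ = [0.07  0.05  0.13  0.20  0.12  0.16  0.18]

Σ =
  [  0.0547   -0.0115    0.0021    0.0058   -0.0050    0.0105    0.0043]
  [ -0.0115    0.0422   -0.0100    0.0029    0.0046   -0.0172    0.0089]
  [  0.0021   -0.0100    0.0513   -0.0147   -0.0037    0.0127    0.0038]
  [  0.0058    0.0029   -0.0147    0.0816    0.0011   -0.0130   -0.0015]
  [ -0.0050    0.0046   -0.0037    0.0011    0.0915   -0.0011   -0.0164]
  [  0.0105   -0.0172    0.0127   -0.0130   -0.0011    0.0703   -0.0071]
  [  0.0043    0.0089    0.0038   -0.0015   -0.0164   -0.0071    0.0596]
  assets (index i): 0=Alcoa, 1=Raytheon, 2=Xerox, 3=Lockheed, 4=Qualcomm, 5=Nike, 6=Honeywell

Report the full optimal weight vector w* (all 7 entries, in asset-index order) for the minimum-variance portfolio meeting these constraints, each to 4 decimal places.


0.0378  0.1308  0.1693  0.1871  0.1096  0.1767  0.1886

x=Σ⁻¹μ = [0.5507  2.1669  3.0088  3.4232  1.9744  3.1952  3.4751]
y=Σ⁻¹𝟙 = [19.4629  37.7837  25.8386  17.5928  13.8332  20.8607  14.8190]
a=μᵀx=2.596347  b=𝟙ᵀx=17.794274  c=𝟙ᵀy=150.190846  D=ac−b²=73.311439
λ₁=(c·0.144−b)/D = (150.190846·0.144−17.794274)/73.311439 = 0.052287
λ₂=(a−b·0.144)/D = (2.596347−17.794274·0.144)/73.311439 = 0.000463
w* = 0.052287·x + 0.000463·y:
  w_0 = 0.052287·0.5507 + 0.000463·19.4629 = 0.0378  (Alcoa)
  w_1 = 0.052287·2.1669 + 0.000463·37.7837 = 0.1308  (Raytheon)
  w_2 = 0.052287·3.0088 + 0.000463·25.8386 = 0.1693  (Xerox)
  w_3 = 0.052287·3.4232 + 0.000463·17.5928 = 0.1871  (Lockheed)
  w_4 = 0.052287·1.9744 + 0.000463·13.8332 = 0.1096  (Qualcomm)
  w_5 = 0.052287·3.1952 + 0.000463·20.8607 = 0.1767  (Nike)
  w_6 = 0.052287·3.4751 + 0.000463·14.8190 = 0.1886  (Honeywell)
Σw_i=1.0000  μᵀw=0.1440
σ²=wᵀΣw=λ₁·μ_p+λ₂ = 0.052287·0.144 + 0.000463 = 0.007993 ≈ 0.0080
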